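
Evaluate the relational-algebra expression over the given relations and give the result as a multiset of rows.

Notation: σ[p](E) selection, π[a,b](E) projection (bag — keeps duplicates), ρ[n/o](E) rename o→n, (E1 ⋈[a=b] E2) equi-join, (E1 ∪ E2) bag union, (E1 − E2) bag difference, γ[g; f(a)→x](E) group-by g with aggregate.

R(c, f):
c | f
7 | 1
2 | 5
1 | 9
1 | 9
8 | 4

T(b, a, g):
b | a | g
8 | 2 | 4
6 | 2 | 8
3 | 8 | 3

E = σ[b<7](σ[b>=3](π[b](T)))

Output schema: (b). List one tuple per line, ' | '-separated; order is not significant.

Per-node cardinality:
  T → 3
  π[b](T) → 3
  σ[b>=3](π[b](T)) → 3
  σ[b<7](σ[b>=3](π[b](T))) → 2

== RESULT ==
b
3
6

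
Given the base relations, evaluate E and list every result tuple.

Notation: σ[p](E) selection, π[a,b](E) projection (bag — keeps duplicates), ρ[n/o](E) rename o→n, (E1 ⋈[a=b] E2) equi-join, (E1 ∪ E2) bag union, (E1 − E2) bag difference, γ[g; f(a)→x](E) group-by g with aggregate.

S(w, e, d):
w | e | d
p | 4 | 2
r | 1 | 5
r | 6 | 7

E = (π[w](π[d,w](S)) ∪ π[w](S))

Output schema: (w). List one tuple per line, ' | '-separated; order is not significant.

Row counts bottom-up:
  S → 3
  π[d,w](S) → 3
  π[w](π[d,w](S)) → 3
  S → 3
  π[w](S) → 3
  (π[w](π[d,w](S)) ∪ π[w](S)) → 6

== RESULT ==
w
p
p
r
r
r
r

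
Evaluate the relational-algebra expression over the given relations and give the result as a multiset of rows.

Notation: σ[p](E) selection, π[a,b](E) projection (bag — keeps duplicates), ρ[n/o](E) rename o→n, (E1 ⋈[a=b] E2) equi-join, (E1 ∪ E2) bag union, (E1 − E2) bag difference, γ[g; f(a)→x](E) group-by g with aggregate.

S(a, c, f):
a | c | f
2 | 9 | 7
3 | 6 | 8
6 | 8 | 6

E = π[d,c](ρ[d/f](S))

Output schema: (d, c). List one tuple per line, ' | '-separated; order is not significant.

Per-node cardinality:
  S → 3
  ρ[d/f](S) → 3
  π[d,c](ρ[d/f](S)) → 3

== RESULT ==
d | c
6 | 8
7 | 9
8 | 6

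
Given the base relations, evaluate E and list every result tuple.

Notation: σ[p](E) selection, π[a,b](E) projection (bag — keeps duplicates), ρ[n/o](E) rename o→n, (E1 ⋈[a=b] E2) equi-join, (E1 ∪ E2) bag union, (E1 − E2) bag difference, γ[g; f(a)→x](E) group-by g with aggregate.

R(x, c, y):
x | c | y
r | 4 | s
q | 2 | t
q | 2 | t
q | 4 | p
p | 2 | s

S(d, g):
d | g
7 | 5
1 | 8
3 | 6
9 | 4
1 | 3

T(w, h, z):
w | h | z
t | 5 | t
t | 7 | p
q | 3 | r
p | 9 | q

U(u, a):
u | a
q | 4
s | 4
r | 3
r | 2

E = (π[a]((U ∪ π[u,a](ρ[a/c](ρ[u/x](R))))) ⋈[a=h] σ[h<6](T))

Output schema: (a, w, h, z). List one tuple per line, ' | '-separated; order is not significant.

Stepwise |·|:
  U → 4
  R → 5
  ρ[u/x](R) → 5
  ρ[a/c](ρ[u/x](R)) → 5
  π[u,a](ρ[a/c](ρ[u/x](R))) → 5
  (U ∪ π[u,a](ρ[a/c](ρ[u/x](R)))) → 9
  π[a]((U ∪ π[u,a](ρ[a/c](ρ[u/x](R))))) → 9
  T → 4
  σ[h<6](T) → 2
  (π[a]((U ∪ π[u,a](ρ[a/c](ρ[u/x](R))))) ⋈[a=h] σ[h<6](T)) → 1

== RESULT ==
a | w | h | z
3 | q | 3 | r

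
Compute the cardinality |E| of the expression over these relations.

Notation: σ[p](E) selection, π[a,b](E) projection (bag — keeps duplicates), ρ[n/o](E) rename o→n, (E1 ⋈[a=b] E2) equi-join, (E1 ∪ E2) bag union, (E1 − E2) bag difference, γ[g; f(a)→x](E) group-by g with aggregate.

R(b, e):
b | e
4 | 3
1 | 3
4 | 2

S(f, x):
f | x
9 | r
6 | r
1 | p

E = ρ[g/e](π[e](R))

Subexpression sizes:
  R → 3
  π[e](R) → 3
  ρ[g/e](π[e](R)) → 3

|E| = 3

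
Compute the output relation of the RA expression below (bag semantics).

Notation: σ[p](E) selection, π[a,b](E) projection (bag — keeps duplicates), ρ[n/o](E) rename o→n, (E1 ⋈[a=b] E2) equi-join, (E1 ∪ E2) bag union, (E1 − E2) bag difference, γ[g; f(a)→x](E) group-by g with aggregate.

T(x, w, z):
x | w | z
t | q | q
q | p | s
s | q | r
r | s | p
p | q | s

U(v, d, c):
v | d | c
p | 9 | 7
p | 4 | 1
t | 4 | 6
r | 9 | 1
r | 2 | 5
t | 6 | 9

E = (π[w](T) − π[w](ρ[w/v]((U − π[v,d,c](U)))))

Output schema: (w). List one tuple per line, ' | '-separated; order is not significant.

Per-node cardinality:
  T → 5
  π[w](T) → 5
  U → 6
  U → 6
  π[v,d,c](U) → 6
  (U − π[v,d,c](U)) → 0
  ρ[w/v]((U − π[v,d,c](U))) → 0
  π[w](ρ[w/v]((U − π[v,d,c](U)))) → 0
  (π[w](T) − π[w](ρ[w/v]((U − π[v,d,c](U))))) → 5

== RESULT ==
w
p
q
q
q
s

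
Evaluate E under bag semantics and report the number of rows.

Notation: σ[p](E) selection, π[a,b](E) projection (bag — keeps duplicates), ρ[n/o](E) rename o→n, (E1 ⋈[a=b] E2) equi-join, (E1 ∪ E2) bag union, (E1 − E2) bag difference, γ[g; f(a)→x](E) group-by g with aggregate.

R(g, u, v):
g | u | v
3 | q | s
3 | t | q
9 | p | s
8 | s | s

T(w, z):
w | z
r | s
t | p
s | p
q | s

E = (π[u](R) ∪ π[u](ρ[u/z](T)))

Per-node cardinality:
  R → 4
  π[u](R) → 4
  T → 4
  ρ[u/z](T) → 4
  π[u](ρ[u/z](T)) → 4
  (π[u](R) ∪ π[u](ρ[u/z](T))) → 8

|E| = 8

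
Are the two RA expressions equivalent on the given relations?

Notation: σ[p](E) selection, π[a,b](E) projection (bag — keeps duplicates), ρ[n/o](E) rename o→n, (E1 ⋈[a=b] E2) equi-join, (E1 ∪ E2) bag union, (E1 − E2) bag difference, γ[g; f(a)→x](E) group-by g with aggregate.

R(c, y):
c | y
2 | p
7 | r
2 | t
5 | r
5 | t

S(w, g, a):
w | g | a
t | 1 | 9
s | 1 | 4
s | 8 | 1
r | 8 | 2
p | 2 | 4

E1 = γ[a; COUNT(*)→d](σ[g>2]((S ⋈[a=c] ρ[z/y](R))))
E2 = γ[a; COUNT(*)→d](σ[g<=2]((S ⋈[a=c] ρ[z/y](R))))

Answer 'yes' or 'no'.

E1 subexpression sizes:
  S → 5
  R → 5
  ρ[z/y](R) → 5
  (S ⋈[a=c] ρ[z/y](R)) → 2
  σ[g>2]((S ⋈[a=c] ρ[z/y](R))) → 2
  γ[a; COUNT(*)→d](σ[g>2]((S ⋈[a=c] ρ[z/y](R)))) → 1
E2 subexpression sizes:
  S → 5
  R → 5
  ρ[z/y](R) → 5
  (S ⋈[a=c] ρ[z/y](R)) → 2
  σ[g<=2]((S ⋈[a=c] ρ[z/y](R))) → 0
  γ[a; COUNT(*)→d](σ[g<=2]((S ⋈[a=c] ρ[z/y](R)))) → 0

E1 result:
a | d
2 | 2
E2 result:
a | d
(0 rows)
Witness: (2, 2) appears 1× in E1 but 0× in E2.

no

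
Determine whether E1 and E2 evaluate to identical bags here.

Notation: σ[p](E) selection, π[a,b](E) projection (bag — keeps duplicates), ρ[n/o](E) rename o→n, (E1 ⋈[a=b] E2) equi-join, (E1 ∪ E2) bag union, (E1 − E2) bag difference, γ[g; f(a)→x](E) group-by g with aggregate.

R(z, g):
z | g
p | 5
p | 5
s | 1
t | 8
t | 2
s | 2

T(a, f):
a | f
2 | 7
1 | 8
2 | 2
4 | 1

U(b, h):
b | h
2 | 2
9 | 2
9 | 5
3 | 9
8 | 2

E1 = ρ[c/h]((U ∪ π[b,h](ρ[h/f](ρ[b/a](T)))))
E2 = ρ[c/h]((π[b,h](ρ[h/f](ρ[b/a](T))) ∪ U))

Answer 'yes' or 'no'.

E1 subexpression sizes:
  U → 5
  T → 4
  ρ[b/a](T) → 4
  ρ[h/f](ρ[b/a](T)) → 4
  π[b,h](ρ[h/f](ρ[b/a](T))) → 4
  (U ∪ π[b,h](ρ[h/f](ρ[b/a](T)))) → 9
  ρ[c/h]((U ∪ π[b,h](ρ[h/f](ρ[b/a](T))))) → 9
E2 subexpression sizes:
  T → 4
  ρ[b/a](T) → 4
  ρ[h/f](ρ[b/a](T)) → 4
  π[b,h](ρ[h/f](ρ[b/a](T))) → 4
  U → 5
  (π[b,h](ρ[h/f](ρ[b/a](T))) ∪ U) → 9
  ρ[c/h]((π[b,h](ρ[h/f](ρ[b/a](T))) ∪ U)) → 9

E1 and E2 produce the same multiset:
b | c
1 | 8
2 | 2
2 | 2
2 | 7
3 | 9
4 | 1
8 | 2
9 | 2
9 | 5

yes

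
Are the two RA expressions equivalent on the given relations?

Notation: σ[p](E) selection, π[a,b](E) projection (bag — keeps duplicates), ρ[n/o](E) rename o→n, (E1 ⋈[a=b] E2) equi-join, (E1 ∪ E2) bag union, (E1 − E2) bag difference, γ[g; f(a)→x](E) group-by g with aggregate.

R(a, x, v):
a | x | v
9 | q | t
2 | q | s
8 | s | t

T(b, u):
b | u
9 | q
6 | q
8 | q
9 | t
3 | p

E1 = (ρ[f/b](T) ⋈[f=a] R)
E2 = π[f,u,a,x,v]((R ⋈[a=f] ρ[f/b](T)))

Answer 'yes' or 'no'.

E1 stepwise |·|:
  T → 5
  ρ[f/b](T) → 5
  R → 3
  (ρ[f/b](T) ⋈[f=a] R) → 3
E2 stepwise |·|:
  R → 3
  T → 5
  ρ[f/b](T) → 5
  (R ⋈[a=f] ρ[f/b](T)) → 3
  π[f,u,a,x,v]((R ⋈[a=f] ρ[f/b](T))) → 3

E1 and E2 produce the same multiset:
f | u | a | x | v
8 | q | 8 | s | t
9 | q | 9 | q | t
9 | t | 9 | q | t

yes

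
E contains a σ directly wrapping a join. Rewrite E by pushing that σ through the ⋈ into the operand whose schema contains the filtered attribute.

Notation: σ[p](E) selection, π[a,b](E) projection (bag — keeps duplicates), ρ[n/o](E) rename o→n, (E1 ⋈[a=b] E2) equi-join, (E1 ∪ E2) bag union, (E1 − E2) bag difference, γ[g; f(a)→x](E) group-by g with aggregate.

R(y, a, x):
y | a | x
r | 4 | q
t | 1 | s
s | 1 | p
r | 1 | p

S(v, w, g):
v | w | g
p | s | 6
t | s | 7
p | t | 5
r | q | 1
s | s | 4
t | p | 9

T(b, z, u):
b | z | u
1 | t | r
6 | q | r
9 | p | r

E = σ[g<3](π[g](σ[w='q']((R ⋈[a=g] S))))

σ filters on w, owned by the right side.
E' = σ[g<3](π[g]((R ⋈[a=g] σ[w='q'](S))))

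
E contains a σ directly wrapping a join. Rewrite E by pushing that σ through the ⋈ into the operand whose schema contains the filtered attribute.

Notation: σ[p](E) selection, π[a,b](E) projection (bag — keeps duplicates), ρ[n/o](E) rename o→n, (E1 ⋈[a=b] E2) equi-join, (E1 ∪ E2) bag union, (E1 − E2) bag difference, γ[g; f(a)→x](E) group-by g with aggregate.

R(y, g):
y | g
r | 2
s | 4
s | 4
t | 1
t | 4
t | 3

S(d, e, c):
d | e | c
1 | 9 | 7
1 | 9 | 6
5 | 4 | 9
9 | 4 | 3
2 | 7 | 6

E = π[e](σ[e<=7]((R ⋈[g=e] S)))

σ filters on e, owned by the right side.
E' = π[e]((R ⋈[g=e] σ[e<=7](S)))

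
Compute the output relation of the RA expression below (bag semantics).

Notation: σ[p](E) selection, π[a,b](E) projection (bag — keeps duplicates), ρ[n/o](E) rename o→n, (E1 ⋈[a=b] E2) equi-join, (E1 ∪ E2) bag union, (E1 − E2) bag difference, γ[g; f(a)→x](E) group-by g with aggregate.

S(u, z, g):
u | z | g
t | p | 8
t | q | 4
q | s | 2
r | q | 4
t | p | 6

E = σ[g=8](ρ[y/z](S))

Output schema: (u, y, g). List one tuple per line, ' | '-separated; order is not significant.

Row counts bottom-up:
  S → 5
  ρ[y/z](S) → 5
  σ[g=8](ρ[y/z](S)) → 1

== RESULT ==
u | y | g
t | p | 8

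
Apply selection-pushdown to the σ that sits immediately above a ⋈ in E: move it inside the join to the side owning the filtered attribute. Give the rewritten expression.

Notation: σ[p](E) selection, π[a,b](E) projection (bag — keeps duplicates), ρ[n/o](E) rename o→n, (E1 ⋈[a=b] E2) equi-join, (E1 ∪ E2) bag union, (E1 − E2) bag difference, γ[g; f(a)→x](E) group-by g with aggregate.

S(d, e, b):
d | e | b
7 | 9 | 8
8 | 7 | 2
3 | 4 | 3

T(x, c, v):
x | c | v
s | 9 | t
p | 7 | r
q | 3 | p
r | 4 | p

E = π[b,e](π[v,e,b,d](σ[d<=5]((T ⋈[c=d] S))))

σ filters on d, owned by the right side.
E' = π[b,e](π[v,e,b,d]((T ⋈[c=d] σ[d<=5](S))))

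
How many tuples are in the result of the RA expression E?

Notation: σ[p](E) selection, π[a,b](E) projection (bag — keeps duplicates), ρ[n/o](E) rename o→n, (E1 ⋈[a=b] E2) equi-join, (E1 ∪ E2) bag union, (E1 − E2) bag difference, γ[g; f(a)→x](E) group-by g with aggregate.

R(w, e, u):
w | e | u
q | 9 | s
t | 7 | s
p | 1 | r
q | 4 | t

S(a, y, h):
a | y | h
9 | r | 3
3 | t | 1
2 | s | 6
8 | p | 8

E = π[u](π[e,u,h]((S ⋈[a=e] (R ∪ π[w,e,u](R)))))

Per-node cardinality:
  S → 4
  R → 4
  R → 4
  π[w,e,u](R) → 4
  (R ∪ π[w,e,u](R)) → 8
  (S ⋈[a=e] (R ∪ π[w,e,u](R))) → 2
  π[e,u,h]((S ⋈[a=e] (R ∪ π[w,e,u](R)))) → 2
  π[u](π[e,u,h]((S ⋈[a=e] (R ∪ π[w,e,u](R))))) → 2

|E| = 2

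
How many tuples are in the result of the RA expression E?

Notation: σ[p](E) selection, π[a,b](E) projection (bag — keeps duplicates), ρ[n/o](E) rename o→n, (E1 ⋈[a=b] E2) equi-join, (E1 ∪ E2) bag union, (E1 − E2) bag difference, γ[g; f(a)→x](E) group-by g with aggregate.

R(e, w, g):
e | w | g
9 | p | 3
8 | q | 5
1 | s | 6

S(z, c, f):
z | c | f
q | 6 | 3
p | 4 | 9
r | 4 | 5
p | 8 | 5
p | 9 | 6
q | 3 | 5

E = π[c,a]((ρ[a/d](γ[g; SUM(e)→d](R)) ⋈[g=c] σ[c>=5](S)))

Per-node cardinality:
  R → 3
  γ[g; SUM(e)→d](R) → 3
  ρ[a/d](γ[g; SUM(e)→d](R)) → 3
  S → 6
  σ[c>=5](S) → 3
  (ρ[a/d](γ[g; SUM(e)→d](R)) ⋈[g=c] σ[c>=5](S)) → 1
  π[c,a]((ρ[a/d](γ[g; SUM(e)→d](R)) ⋈[g=c] σ[c>=5](S))) → 1

|E| = 1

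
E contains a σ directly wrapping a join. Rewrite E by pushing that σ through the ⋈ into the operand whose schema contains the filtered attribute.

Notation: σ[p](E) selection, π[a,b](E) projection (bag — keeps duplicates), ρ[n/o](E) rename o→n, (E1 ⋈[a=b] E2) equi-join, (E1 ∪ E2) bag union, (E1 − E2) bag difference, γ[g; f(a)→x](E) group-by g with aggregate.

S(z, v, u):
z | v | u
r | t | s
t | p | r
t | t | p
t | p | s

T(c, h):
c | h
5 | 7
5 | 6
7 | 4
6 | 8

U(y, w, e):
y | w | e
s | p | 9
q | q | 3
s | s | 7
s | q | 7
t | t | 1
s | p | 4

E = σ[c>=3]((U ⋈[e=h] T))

σ filters on c, owned by the right side.
E' = (U ⋈[e=h] σ[c>=3](T))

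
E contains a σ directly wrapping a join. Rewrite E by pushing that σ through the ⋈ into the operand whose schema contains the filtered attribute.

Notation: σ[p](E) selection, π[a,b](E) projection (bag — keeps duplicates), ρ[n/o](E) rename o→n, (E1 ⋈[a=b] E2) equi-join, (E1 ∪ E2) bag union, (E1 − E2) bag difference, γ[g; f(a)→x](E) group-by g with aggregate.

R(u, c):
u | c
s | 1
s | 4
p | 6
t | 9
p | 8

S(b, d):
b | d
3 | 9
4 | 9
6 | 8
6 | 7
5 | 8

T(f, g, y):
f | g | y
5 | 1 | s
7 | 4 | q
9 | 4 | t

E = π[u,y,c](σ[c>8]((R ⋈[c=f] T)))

σ filters on c, owned by the left side.
E' = π[u,y,c]((σ[c>8](R) ⋈[c=f] T))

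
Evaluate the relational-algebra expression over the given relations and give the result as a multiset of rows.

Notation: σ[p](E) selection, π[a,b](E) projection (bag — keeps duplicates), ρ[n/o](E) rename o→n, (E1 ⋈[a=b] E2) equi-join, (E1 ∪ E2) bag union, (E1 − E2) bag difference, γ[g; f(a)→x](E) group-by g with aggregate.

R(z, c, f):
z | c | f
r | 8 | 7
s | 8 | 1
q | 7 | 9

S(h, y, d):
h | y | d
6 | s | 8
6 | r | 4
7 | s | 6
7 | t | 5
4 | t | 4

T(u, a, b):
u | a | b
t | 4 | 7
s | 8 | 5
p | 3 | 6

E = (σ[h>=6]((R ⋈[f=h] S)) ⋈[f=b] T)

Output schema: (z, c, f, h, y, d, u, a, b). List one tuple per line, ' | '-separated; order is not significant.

Per-node cardinality:
  R → 3
  S → 5
  (R ⋈[f=h] S) → 2
  σ[h>=6]((R ⋈[f=h] S)) → 2
  T → 3
  (σ[h>=6]((R ⋈[f=h] S)) ⋈[f=b] T) → 2

== RESULT ==
z | c | f | h | y | d | u | a | b
r | 8 | 7 | 7 | s | 6 | t | 4 | 7
r | 8 | 7 | 7 | t | 5 | t | 4 | 7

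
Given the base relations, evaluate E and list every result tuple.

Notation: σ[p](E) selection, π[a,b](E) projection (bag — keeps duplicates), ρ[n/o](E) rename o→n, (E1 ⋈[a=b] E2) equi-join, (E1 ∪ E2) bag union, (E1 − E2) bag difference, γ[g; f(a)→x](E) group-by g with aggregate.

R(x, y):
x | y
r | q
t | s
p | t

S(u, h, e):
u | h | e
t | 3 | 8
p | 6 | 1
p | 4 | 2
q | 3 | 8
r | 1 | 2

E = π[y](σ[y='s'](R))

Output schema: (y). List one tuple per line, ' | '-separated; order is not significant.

Per-node cardinality:
  R → 3
  σ[y='s'](R) → 1
  π[y](σ[y='s'](R)) → 1

== RESULT ==
y
s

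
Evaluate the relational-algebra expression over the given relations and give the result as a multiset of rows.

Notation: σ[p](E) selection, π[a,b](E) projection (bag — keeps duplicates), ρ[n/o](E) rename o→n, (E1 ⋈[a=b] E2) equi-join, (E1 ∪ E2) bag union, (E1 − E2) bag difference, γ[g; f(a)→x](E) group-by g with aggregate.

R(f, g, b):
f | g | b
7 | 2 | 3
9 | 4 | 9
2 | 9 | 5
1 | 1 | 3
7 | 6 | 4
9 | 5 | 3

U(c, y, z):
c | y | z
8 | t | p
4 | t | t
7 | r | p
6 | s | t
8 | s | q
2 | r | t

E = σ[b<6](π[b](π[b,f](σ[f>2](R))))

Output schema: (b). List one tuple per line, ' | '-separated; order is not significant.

Row counts bottom-up:
  R → 6
  σ[f>2](R) → 4
  π[b,f](σ[f>2](R)) → 4
  π[b](π[b,f](σ[f>2](R))) → 4
  σ[b<6](π[b](π[b,f](σ[f>2](R)))) → 3

== RESULT ==
b
3
3
4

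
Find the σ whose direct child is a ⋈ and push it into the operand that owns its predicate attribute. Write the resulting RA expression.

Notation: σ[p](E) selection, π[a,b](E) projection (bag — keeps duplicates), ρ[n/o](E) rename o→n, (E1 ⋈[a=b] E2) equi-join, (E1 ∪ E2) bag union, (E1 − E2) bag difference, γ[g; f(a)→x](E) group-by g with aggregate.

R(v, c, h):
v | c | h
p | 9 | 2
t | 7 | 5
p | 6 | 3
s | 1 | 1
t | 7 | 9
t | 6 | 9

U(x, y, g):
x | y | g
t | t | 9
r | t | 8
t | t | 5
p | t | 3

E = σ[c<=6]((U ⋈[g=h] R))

σ filters on c, owned by the right side.
E' = (U ⋈[g=h] σ[c<=6](R))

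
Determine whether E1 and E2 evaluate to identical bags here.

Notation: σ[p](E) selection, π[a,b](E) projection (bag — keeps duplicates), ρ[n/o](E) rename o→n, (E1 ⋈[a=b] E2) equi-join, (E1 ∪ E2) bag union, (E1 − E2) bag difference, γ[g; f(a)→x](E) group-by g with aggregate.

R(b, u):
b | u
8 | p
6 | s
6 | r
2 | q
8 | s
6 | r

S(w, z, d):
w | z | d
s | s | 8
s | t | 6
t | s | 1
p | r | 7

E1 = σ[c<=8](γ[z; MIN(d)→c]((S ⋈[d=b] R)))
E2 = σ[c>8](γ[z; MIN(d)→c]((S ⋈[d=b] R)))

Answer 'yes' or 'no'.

E1 per-node cardinality:
  S → 4
  R → 6
  (S ⋈[d=b] R) → 5
  γ[z; MIN(d)→c]((S ⋈[d=b] R)) → 2
  σ[c<=8](γ[z; MIN(d)→c]((S ⋈[d=b] R))) → 2
E2 per-node cardinality:
  S → 4
  R → 6
  (S ⋈[d=b] R) → 5
  γ[z; MIN(d)→c]((S ⋈[d=b] R)) → 2
  σ[c>8](γ[z; MIN(d)→c]((S ⋈[d=b] R))) → 0

E1 result:
z | c
s | 8
t | 6
E2 result:
z | c
(0 rows)
Witness: ('t', 6) appears 1× in E1 but 0× in E2.

no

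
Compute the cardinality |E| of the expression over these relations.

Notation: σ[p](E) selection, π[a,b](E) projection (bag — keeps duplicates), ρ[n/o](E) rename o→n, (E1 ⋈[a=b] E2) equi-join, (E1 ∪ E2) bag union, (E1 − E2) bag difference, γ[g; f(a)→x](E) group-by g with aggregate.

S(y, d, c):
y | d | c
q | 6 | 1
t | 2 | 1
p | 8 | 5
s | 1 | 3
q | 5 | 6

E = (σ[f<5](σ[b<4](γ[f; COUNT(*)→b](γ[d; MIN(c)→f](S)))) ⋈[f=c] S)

Per-node cardinality:
  S → 5
  γ[d; MIN(c)→f](S) → 5
  γ[f; COUNT(*)→b](γ[d; MIN(c)→f](S)) → 4
  σ[b<4](γ[f; COUNT(*)→b](γ[d; MIN(c)→f](S))) → 4
  σ[f<5](σ[b<4](γ[f; COUNT(*)→b](γ[d; MIN(c)→f](S)))) → 2
  S → 5
  (σ[f<5](σ[b<4](γ[f; COUNT(*)→b](γ[d; MIN(c)→f](S)))) ⋈[f=c] S) → 3

|E| = 3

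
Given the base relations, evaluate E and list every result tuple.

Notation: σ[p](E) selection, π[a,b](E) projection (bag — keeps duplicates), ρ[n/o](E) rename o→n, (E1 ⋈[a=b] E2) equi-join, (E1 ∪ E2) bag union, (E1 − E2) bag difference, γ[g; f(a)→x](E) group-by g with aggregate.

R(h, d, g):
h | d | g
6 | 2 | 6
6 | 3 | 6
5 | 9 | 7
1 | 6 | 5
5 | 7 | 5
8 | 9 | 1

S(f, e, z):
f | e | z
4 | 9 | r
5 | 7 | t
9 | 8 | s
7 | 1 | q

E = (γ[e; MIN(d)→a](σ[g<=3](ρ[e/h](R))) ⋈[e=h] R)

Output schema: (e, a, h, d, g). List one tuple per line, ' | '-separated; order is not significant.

Stepwise |·|:
  R → 6
  ρ[e/h](R) → 6
  σ[g<=3](ρ[e/h](R)) → 1
  γ[e; MIN(d)→a](σ[g<=3](ρ[e/h](R))) → 1
  R → 6
  (γ[e; MIN(d)→a](σ[g<=3](ρ[e/h](R))) ⋈[e=h] R) → 1

== RESULT ==
e | a | h | d | g
8 | 9 | 8 | 9 | 1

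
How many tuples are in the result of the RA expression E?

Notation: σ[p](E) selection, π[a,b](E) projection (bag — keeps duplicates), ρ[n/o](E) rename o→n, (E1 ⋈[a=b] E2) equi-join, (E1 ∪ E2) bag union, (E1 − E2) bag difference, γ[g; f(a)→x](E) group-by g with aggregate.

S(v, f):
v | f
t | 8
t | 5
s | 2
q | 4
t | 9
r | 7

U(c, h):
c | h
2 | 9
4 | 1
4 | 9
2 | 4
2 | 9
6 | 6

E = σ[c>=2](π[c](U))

Stepwise |·|:
  U → 6
  π[c](U) → 6
  σ[c>=2](π[c](U)) → 6

|E| = 6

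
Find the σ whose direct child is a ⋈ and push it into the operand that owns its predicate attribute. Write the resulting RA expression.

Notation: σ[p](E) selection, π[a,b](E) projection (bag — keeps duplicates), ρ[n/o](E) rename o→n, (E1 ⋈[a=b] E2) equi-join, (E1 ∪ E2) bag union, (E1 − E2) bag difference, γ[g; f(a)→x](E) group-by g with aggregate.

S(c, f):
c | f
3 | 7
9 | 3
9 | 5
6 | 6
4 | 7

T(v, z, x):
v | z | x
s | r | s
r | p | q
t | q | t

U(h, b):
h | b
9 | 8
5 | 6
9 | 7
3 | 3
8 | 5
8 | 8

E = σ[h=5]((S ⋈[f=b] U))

σ filters on h, owned by the right side.
E' = (S ⋈[f=b] σ[h=5](U))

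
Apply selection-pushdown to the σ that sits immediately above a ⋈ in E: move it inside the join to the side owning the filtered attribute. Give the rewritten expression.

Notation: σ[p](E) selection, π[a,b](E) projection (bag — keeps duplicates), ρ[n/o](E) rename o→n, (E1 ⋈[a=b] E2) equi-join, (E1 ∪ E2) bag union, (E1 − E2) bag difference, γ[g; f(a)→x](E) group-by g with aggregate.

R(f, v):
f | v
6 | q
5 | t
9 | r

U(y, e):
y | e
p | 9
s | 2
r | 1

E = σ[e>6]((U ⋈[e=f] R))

σ filters on e, owned by the left side.
E' = (σ[e>6](U) ⋈[e=f] R)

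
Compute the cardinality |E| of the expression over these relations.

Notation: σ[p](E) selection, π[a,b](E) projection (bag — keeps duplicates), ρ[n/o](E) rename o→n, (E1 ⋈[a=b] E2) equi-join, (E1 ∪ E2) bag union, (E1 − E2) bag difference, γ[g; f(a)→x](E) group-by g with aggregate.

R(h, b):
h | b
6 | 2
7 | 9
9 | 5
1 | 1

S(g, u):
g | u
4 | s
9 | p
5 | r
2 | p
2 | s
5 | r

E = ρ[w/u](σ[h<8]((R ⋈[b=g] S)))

Stepwise |·|:
  R → 4
  S → 6
  (R ⋈[b=g] S) → 5
  σ[h<8]((R ⋈[b=g] S)) → 3
  ρ[w/u](σ[h<8]((R ⋈[b=g] S))) → 3

|E| = 3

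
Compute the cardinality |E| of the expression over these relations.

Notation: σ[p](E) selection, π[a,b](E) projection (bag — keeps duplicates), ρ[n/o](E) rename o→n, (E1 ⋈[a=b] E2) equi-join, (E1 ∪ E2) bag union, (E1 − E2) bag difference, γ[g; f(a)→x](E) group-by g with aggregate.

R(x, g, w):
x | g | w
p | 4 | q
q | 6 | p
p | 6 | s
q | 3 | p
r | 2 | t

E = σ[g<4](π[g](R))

Per-node cardinality:
  R → 5
  π[g](R) → 5
  σ[g<4](π[g](R)) → 2

|E| = 2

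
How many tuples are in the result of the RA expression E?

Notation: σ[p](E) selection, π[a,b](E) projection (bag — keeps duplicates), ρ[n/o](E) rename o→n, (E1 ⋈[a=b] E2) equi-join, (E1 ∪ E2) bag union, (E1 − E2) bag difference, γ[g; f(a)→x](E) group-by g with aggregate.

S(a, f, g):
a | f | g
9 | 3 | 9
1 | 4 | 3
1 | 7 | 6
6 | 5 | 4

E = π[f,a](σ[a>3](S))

Row counts bottom-up:
  S → 4
  σ[a>3](S) → 2
  π[f,a](σ[a>3](S)) → 2

|E| = 2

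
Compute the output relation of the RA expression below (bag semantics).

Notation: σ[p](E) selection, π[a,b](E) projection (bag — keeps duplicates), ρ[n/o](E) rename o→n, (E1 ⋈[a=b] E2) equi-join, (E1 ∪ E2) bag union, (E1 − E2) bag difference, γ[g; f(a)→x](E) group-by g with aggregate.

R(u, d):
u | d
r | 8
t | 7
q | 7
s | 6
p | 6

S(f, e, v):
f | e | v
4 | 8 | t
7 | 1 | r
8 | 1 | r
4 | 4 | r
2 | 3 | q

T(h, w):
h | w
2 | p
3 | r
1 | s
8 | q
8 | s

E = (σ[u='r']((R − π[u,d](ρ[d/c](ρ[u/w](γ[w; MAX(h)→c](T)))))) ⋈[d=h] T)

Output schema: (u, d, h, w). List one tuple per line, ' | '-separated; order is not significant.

Subexpression sizes:
  R → 5
  T → 5
  γ[w; MAX(h)→c](T) → 4
  ρ[u/w](γ[w; MAX(h)→c](T)) → 4
  ρ[d/c](ρ[u/w](γ[w; MAX(h)→c](T))) → 4
  π[u,d](ρ[d/c](ρ[u/w](γ[w; MAX(h)→c](T)))) → 4
  (R − π[u,d](ρ[d/c](ρ[u/w](γ[w; MAX(h)→c](T))))) → 5
  σ[u='r']((R − π[u,d](ρ[d/c](ρ[u/w](γ[w; MAX(h)→c](T)))))) → 1
  T → 5
  (σ[u='r']((R − π[u,d](ρ[d/c](ρ[u/w](γ[w; MAX(h)→c](T)))))) ⋈[d=h] T) → 2

== RESULT ==
u | d | h | w
r | 8 | 8 | q
r | 8 | 8 | s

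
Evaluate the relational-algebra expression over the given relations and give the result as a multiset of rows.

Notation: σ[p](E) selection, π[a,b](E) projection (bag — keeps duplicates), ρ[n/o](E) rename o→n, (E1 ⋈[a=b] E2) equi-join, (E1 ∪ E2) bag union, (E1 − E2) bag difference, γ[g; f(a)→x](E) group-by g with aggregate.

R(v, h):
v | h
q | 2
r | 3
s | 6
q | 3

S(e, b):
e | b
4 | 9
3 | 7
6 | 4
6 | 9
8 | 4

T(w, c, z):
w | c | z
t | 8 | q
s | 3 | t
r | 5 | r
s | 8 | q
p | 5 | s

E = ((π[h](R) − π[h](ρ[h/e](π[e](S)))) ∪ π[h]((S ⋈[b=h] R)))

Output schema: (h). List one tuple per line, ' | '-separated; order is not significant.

Subexpression sizes:
  R → 4
  π[h](R) → 4
  S → 5
  π[e](S) → 5
  ρ[h/e](π[e](S)) → 5
  π[h](ρ[h/e](π[e](S))) → 5
  (π[h](R) − π[h](ρ[h/e](π[e](S)))) → 2
  S → 5
  R → 4
  (S ⋈[b=h] R) → 0
  π[h]((S ⋈[b=h] R)) → 0
  ((π[h](R) − π[h](ρ[h/e](π[e](S)))) ∪ π[h]((S ⋈[b=h] R))) → 2

== RESULT ==
h
2
3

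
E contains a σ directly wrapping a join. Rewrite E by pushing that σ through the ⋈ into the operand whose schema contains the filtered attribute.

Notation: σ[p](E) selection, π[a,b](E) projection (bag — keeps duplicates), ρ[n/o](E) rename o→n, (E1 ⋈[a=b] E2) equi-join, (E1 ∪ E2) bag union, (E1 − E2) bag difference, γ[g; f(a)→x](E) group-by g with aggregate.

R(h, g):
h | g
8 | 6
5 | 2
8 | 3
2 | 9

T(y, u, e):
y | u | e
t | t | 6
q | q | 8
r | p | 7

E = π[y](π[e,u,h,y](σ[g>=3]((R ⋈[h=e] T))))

σ filters on g, owned by the left side.
E' = π[y](π[e,u,h,y]((σ[g>=3](R) ⋈[h=e] T)))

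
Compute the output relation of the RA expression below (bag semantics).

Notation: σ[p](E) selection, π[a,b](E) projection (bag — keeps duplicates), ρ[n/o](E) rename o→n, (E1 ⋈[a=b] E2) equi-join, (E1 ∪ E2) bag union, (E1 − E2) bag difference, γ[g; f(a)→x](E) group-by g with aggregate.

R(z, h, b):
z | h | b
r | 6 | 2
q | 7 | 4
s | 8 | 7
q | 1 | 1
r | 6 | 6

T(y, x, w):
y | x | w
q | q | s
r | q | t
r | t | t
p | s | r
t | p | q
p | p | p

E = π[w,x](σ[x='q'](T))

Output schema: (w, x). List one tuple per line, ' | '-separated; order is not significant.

Per-node cardinality:
  T → 6
  σ[x='q'](T) → 2
  π[w,x](σ[x='q'](T)) → 2

== RESULT ==
w | x
s | q
t | q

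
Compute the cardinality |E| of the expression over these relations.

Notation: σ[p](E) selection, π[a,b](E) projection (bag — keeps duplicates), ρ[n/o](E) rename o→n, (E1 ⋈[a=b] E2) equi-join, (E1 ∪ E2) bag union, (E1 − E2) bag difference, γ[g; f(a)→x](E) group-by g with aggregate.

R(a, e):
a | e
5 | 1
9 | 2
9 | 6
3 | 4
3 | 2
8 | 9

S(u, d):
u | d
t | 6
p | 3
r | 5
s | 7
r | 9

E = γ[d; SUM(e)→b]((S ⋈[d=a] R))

Stepwise |·|:
  S → 5
  R → 6
  (S ⋈[d=a] R) → 5
  γ[d; SUM(e)→b]((S ⋈[d=a] R)) → 3

|E| = 3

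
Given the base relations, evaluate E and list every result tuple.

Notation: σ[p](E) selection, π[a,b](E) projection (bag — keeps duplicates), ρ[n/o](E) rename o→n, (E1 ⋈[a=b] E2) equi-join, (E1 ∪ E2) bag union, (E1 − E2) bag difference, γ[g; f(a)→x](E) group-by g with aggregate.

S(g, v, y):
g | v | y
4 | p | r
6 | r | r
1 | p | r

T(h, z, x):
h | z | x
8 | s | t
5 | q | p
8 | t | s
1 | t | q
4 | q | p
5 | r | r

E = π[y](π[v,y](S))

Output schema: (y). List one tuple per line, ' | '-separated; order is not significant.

Stepwise |·|:
  S → 3
  π[v,y](S) → 3
  π[y](π[v,y](S)) → 3

== RESULT ==
y
r
r
r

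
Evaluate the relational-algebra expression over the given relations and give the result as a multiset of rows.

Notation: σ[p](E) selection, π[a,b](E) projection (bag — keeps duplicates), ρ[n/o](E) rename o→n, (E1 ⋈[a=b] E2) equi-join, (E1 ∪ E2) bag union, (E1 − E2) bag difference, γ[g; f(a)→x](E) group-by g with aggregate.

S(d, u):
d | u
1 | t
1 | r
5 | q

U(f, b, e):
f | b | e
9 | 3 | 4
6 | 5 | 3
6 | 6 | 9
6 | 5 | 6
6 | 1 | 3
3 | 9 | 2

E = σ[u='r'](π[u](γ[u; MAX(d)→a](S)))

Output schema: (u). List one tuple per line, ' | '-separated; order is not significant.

Subexpression sizes:
  S → 3
  γ[u; MAX(d)→a](S) → 3
  π[u](γ[u; MAX(d)→a](S)) → 3
  σ[u='r'](π[u](γ[u; MAX(d)→a](S))) → 1

== RESULT ==
u
r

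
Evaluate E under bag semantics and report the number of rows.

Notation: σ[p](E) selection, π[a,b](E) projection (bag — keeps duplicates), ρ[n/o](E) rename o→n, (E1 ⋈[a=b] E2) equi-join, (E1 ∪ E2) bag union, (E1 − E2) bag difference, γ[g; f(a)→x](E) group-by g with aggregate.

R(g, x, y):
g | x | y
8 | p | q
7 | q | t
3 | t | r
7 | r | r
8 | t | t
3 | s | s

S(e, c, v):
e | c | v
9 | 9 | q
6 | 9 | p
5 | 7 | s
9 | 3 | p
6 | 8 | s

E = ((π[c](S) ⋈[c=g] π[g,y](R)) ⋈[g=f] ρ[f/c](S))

Stepwise |·|:
  S → 5
  π[c](S) → 5
  R → 6
  π[g,y](R) → 6
  (π[c](S) ⋈[c=g] π[g,y](R)) → 6
  S → 5
  ρ[f/c](S) → 5
  ((π[c](S) ⋈[c=g] π[g,y](R)) ⋈[g=f] ρ[f/c](S)) → 6

|E| = 6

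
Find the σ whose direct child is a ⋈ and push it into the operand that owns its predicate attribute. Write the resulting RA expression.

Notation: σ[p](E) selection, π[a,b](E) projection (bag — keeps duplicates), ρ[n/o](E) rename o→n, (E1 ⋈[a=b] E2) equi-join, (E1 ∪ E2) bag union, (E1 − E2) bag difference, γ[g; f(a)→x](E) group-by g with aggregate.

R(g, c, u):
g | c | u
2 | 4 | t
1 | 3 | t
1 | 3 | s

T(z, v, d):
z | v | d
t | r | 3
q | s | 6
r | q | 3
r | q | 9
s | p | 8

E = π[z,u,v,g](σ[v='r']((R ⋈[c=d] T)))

σ filters on v, owned by the right side.
E' = π[z,u,v,g]((R ⋈[c=d] σ[v='r'](T)))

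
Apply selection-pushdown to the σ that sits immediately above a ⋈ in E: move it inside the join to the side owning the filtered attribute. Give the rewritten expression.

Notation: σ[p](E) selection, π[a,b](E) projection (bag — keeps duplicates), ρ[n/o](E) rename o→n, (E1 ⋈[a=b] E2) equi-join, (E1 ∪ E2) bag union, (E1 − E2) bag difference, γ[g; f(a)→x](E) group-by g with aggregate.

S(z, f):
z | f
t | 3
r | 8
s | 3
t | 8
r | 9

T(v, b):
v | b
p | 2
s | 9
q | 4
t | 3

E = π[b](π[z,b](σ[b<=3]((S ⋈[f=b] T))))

σ filters on b, owned by the right side.
E' = π[b](π[z,b]((S ⋈[f=b] σ[b<=3](T))))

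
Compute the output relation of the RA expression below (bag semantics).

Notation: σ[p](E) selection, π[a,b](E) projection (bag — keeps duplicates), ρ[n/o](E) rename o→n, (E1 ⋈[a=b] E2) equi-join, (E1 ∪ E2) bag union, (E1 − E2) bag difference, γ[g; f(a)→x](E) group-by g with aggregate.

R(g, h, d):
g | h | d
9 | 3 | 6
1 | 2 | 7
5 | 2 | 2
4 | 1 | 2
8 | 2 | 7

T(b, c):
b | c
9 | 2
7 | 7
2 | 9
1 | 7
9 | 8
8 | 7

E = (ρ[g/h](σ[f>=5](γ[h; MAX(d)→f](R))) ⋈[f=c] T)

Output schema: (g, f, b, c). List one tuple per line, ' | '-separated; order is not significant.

Per-node cardinality:
  R → 5
  γ[h; MAX(d)→f](R) → 3
  σ[f>=5](γ[h; MAX(d)→f](R)) → 2
  ρ[g/h](σ[f>=5](γ[h; MAX(d)→f](R))) → 2
  T → 6
  (ρ[g/h](σ[f>=5](γ[h; MAX(d)→f](R))) ⋈[f=c] T) → 3

== RESULT ==
g | f | b | c
2 | 7 | 1 | 7
2 | 7 | 7 | 7
2 | 7 | 8 | 7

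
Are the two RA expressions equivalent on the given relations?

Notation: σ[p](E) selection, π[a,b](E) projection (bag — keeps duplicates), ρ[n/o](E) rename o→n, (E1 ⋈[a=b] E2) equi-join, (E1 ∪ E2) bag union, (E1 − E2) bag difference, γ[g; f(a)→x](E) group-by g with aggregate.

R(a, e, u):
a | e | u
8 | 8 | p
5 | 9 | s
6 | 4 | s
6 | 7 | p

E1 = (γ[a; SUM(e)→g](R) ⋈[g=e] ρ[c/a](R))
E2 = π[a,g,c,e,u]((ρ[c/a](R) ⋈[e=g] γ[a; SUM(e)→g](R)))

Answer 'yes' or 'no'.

E1 row counts bottom-up:
  R → 4
  γ[a; SUM(e)→g](R) → 3
  R → 4
  ρ[c/a](R) → 4
  (γ[a; SUM(e)→g](R) ⋈[g=e] ρ[c/a](R)) → 2
E2 row counts bottom-up:
  R → 4
  ρ[c/a](R) → 4
  R → 4
  γ[a; SUM(e)→g](R) → 3
  (ρ[c/a](R) ⋈[e=g] γ[a; SUM(e)→g](R)) → 2
  π[a,g,c,e,u]((ρ[c/a](R) ⋈[e=g] γ[a; SUM(e)→g](R))) → 2

E1 and E2 produce the same multiset:
a | g | c | e | u
5 | 9 | 5 | 9 | s
8 | 8 | 8 | 8 | p

yes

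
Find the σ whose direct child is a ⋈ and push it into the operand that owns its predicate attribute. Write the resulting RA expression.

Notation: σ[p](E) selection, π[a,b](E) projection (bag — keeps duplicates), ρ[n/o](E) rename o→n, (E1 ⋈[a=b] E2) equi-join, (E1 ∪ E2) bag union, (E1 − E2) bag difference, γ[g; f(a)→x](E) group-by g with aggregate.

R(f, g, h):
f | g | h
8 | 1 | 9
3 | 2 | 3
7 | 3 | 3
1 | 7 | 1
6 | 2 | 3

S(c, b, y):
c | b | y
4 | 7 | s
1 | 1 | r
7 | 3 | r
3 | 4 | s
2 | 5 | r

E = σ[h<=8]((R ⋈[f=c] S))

σ filters on h, owned by the left side.
E' = (σ[h<=8](R) ⋈[f=c] S)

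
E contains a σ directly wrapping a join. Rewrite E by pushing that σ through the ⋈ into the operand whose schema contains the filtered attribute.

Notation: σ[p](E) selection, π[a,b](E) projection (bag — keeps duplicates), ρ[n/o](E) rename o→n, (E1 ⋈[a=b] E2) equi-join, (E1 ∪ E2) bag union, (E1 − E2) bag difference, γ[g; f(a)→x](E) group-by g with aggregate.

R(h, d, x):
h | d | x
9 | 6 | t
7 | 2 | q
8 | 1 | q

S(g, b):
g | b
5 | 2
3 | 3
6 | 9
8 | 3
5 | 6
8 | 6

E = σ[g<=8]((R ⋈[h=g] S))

σ filters on g, owned by the right side.
E' = (R ⋈[h=g] σ[g<=8](S))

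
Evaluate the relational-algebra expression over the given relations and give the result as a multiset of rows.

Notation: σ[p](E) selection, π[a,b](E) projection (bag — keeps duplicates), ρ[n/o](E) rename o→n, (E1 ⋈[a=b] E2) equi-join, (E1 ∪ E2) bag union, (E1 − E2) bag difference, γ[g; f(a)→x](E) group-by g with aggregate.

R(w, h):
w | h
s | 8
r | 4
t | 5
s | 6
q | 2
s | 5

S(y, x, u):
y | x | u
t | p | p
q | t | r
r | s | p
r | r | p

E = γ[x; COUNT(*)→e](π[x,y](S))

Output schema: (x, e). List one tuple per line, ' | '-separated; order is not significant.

Row counts bottom-up:
  S → 4
  π[x,y](S) → 4
  γ[x; COUNT(*)→e](π[x,y](S)) → 4

== RESULT ==
x | e
p | 1
r | 1
s | 1
t | 1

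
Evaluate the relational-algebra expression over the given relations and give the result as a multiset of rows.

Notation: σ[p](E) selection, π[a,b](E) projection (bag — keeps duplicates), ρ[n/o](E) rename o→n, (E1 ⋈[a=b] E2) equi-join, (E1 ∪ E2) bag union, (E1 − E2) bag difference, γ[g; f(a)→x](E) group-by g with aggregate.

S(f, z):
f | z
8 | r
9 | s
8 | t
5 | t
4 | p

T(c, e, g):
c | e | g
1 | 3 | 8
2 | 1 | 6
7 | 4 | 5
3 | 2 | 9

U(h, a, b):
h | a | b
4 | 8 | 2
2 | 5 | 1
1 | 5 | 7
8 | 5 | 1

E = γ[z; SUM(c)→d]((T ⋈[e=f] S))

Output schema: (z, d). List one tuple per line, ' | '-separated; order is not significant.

Stepwise |·|:
  T → 4
  S → 5
  (T ⋈[e=f] S) → 1
  γ[z; SUM(c)→d]((T ⋈[e=f] S)) → 1

== RESULT ==
z | d
p | 7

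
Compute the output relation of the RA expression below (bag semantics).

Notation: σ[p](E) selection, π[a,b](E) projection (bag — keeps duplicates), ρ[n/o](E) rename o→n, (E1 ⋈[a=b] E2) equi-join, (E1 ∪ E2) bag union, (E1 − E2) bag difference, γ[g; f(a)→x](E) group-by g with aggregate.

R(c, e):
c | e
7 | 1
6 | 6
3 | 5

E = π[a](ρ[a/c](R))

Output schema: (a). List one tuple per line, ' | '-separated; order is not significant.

Subexpression sizes:
  R → 3
  ρ[a/c](R) → 3
  π[a](ρ[a/c](R)) → 3

== RESULT ==
a
3
6
7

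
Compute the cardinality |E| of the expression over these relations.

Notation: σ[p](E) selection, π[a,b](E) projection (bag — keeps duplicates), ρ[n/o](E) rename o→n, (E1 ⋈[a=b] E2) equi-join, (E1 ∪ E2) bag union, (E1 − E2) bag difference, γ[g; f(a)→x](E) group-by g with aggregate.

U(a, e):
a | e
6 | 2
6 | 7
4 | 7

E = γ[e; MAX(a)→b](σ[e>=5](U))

Row counts bottom-up:
  U → 3
  σ[e>=5](U) → 2
  γ[e; MAX(a)→b](σ[e>=5](U)) → 1

|E| = 1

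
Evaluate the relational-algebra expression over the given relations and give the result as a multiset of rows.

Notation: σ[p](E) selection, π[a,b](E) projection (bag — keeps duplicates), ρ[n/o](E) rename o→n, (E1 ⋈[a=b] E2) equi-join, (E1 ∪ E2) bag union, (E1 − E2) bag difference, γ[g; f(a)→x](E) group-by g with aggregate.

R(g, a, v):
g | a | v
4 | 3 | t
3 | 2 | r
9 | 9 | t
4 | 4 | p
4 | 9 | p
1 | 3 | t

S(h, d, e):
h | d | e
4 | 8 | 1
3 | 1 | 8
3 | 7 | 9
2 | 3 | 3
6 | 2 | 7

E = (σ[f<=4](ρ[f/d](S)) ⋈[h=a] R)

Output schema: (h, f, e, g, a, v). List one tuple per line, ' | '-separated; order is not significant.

Row counts bottom-up:
  S → 5
  ρ[f/d](S) → 5
  σ[f<=4](ρ[f/d](S)) → 3
  R → 6
  (σ[f<=4](ρ[f/d](S)) ⋈[h=a] R) → 3

== RESULT ==
h | f | e | g | a | v
2 | 3 | 3 | 3 | 2 | r
3 | 1 | 8 | 1 | 3 | t
3 | 1 | 8 | 4 | 3 | t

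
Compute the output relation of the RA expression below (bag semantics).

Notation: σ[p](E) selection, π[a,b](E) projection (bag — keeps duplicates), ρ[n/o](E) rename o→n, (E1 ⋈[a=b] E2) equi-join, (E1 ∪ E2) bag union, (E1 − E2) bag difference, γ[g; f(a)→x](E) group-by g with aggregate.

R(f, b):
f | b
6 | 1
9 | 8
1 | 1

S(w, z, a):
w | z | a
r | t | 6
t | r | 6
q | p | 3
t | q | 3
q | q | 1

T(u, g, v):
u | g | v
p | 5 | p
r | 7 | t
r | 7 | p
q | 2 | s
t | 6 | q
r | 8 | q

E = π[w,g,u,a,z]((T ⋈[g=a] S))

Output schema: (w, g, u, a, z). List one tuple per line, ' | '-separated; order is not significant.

Subexpression sizes:
  T → 6
  S → 5
  (T ⋈[g=a] S) → 2
  π[w,g,u,a,z]((T ⋈[g=a] S)) → 2

== RESULT ==
w | g | u | a | z
r | 6 | t | 6 | t
t | 6 | t | 6 | r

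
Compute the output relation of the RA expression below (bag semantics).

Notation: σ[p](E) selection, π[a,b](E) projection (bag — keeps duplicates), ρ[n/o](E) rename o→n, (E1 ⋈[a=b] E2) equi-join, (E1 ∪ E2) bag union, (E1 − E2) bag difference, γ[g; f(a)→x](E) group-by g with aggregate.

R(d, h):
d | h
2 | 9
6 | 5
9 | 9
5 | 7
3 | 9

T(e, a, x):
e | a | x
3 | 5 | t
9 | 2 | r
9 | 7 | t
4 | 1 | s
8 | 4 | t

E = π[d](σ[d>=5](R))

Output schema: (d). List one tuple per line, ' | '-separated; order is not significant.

Per-node cardinality:
  R → 5
  σ[d>=5](R) → 3
  π[d](σ[d>=5](R)) → 3

== RESULT ==
d
5
6
9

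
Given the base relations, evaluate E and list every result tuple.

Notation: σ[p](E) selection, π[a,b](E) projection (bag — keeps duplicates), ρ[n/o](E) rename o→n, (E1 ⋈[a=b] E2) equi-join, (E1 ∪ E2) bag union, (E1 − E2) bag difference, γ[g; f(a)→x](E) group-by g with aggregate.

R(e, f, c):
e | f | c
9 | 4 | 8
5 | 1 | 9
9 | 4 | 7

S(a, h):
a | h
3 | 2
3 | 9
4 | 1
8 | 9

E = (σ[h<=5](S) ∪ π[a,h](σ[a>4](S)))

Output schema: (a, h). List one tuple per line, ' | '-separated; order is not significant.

Subexpression sizes:
  S → 4
  σ[h<=5](S) → 2
  S → 4
  σ[a>4](S) → 1
  π[a,h](σ[a>4](S)) → 1
  (σ[h<=5](S) ∪ π[a,h](σ[a>4](S))) → 3

== RESULT ==
a | h
3 | 2
4 | 1
8 | 9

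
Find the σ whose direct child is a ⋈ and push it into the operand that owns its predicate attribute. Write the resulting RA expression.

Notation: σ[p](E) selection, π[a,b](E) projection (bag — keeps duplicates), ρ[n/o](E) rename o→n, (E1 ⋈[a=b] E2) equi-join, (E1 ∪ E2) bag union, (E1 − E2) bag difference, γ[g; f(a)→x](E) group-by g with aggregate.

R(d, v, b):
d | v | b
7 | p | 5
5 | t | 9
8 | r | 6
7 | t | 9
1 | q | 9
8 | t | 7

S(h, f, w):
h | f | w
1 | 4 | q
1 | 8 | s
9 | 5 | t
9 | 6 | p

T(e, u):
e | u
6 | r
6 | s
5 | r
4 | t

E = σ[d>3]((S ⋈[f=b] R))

σ filters on d, owned by the right side.
E' = (S ⋈[f=b] σ[d>3](R))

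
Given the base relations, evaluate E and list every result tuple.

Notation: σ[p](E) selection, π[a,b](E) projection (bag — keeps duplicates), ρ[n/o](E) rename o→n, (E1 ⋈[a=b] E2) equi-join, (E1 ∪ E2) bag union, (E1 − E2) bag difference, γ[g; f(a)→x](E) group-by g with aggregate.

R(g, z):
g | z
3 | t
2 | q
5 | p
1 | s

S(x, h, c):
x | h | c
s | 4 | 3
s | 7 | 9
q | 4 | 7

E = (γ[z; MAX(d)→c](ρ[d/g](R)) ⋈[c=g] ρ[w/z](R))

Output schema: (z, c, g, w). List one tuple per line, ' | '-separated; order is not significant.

Row counts bottom-up:
  R → 4
  ρ[d/g](R) → 4
  γ[z; MAX(d)→c](ρ[d/g](R)) → 4
  R → 4
  ρ[w/z](R) → 4
  (γ[z; MAX(d)→c](ρ[d/g](R)) ⋈[c=g] ρ[w/z](R)) → 4

== RESULT ==
z | c | g | w
p | 5 | 5 | p
q | 2 | 2 | q
s | 1 | 1 | s
t | 3 | 3 | t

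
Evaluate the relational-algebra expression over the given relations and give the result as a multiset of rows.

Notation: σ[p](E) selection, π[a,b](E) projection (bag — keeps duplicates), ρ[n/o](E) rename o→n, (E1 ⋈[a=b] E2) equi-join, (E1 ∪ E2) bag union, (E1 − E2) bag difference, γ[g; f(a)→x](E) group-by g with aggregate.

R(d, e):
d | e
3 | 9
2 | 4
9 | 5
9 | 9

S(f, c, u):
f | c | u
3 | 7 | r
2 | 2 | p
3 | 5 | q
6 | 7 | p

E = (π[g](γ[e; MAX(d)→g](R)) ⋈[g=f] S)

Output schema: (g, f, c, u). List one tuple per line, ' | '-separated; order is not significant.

Subexpression sizes:
  R → 4
  γ[e; MAX(d)→g](R) → 3
  π[g](γ[e; MAX(d)→g](R)) → 3
  S → 4
  (π[g](γ[e; MAX(d)→g](R)) ⋈[g=f] S) → 1

== RESULT ==
g | f | c | u
2 | 2 | 2 | p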